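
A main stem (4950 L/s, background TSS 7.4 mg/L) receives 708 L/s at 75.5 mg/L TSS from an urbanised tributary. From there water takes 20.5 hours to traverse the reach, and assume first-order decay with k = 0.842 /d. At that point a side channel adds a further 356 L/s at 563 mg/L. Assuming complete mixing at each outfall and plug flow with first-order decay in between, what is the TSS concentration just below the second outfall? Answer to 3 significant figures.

Mass balance: C = (4950·7.400 + 708.0·75.50) / 5658 = 90080/5658 = 15.92 mg/L; combined flow 5658 L/s.
First-order decay: C = 15.92·exp(−k·t) = 15.92·0.4871 = 7.756 mg/L.
Second outfall: C = (5658·7.756 + 356.0·563.0)/6014 = 40.62 mg/L.

40.6 mg/L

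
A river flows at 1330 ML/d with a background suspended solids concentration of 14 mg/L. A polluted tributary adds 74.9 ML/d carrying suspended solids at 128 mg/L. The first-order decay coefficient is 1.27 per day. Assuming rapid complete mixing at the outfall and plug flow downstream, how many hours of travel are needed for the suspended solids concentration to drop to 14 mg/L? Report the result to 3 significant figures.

6.81 h

Mixed concentration C = ΣQC/ΣQ = (1330·14.00 + 74.90·128.0) / 1405 = 28210/1405 = 20.08 mg/L.
20.08·exp(−k·t) = 14 → t = ln(20.08/14)/k = 24530 s = 6.814 h.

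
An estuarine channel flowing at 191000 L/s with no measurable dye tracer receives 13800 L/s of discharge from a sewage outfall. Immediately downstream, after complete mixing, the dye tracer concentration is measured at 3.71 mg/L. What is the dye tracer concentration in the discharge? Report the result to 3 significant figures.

Mass balance: 191000·0 + 13800·Cₑ = 204800·3.710
→ Cₑ = (204800·3.710 − 191000·0) / 13800 = 55.06 mg/L.

55.1 mg/L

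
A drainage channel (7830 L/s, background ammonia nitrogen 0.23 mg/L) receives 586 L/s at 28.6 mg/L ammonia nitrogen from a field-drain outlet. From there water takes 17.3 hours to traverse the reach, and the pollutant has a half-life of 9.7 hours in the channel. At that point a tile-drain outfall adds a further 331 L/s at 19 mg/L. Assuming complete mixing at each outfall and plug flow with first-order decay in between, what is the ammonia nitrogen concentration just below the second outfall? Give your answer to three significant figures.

Flow-weighted average: C = (7830·0.2300 + 586.0·28.60) / 8416 = 18560/8416 = 2.205 mg/L; combined flow 8416 L/s.
Half-life 9.7 h → k = ln 2 / 9.7 = 0.07146 h⁻¹ = 1.715 d⁻¹.
First-order decay: C = 2.205·exp(−k·t) = 2.205·0.2905 = 0.6406 mg/L.
Second outfall: C = (8416·0.6406 + 331.0·19.00)/8747 = 1.335 mg/L.

1.34 mg/L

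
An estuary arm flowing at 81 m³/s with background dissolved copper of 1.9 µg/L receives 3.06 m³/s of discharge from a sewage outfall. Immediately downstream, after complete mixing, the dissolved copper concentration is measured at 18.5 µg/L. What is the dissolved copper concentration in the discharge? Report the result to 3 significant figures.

Mass balance: 81.00·1.900 + 3.060·Cₑ = 84.06·18.50
→ Cₑ = (84.06·18.50 − 81.00·1.900) / 3.060 = 457.9 µg/L.

458 µg/L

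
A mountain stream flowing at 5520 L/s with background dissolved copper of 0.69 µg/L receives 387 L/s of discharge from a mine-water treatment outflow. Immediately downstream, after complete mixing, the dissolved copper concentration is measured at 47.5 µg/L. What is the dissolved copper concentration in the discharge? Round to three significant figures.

715 µg/L

Mass balance: 5520·0.6900 + 387.0·Cₑ = 5907·47.50
→ Cₑ = (5907·47.50 − 5520·0.6900) / 387.0 = 715.2 µg/L.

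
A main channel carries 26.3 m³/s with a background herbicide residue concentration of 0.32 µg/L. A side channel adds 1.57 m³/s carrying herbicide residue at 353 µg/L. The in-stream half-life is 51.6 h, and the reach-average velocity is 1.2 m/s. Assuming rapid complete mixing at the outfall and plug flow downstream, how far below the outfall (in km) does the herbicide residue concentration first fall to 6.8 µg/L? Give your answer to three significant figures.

Conservation of mass: C = (26.30·0.3200 + 1.570·353.0) / 27.87 = 562.6/27.87 = 20.19 µg/L.
Half-life 51.6 h → k = ln 2 / 51.6 = 0.01343 h⁻¹ = 0.3224 d⁻¹.
Set 20.19·exp(−k·t) = 6.8 → t = ln(20.19/6.8)/k = 291600 s = 81.00 h.
Distance = v·t = 1.2·291600 = 349900 m = 349.9 km.

350 km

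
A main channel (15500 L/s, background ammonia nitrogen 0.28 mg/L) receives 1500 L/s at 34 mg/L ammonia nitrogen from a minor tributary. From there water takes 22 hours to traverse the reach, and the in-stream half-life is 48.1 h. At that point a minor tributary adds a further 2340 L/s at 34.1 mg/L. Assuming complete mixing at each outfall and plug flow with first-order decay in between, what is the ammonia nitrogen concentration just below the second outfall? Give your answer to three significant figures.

After mixing, C = (15500·0.2800 + 1500·34.00) / 17000 = 55340/17000 = 3.255 mg/L; combined flow 17000 L/s.
Half-life 48.1 h → k = ln 2 / 48.1 = 0.01441 h⁻¹ = 0.3459 d⁻¹.
Applying C = C₀e^(−kt): 3.255 × 0.7283 = 2.371 mg/L.
At the second outfall, C = (17000·2.371 + 2340·34.10) / (17000 + 2340) = 6.210 mg/L.

6.21 mg/L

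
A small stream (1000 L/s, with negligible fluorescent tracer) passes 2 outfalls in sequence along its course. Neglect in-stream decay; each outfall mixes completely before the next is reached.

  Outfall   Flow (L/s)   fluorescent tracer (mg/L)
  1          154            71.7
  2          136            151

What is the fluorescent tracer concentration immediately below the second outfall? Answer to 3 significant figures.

Below outfall 1: Q → 1154 L/s, C = (1000·0 + 154.0·71.70)/1154 = 9.568 mg/L.
Below outfall 2: Q → 1290 L/s, C = (1154·9.568 + 136.0·151.0)/1290 = 24.48 mg/L.

24.5 mg/L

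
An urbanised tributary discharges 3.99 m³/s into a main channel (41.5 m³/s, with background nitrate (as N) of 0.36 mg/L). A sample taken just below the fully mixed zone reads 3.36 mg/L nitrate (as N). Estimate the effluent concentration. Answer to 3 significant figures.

Mass balance: 41.50·0.3600 + 3.990·Cₑ = 45.49·3.360
→ Cₑ = (45.49·3.360 − 41.50·0.3600) / 3.990 = 34.56 mg/L.

34.6 mg/L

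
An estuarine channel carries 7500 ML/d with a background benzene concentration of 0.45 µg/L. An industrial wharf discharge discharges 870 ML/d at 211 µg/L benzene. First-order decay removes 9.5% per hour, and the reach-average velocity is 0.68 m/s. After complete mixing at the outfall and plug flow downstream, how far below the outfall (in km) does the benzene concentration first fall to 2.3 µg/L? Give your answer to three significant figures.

Mixed concentration C = ΣQC/ΣQ = (7500·0.4500 + 870.0·211.0) / 8370 = 186900/8370 = 22.34 µg/L.
9.5%/h lost → k = −ln(1 − 0.095) = 0.09982 h⁻¹.
Set 22.34·exp(−k·t) = 2.3 → t = ln(22.34/2.3)/k = 81980 s = 22.77 h.
Distance = v·t = 0.68·81980 = 55750 m = 55.75 km.

55.7 km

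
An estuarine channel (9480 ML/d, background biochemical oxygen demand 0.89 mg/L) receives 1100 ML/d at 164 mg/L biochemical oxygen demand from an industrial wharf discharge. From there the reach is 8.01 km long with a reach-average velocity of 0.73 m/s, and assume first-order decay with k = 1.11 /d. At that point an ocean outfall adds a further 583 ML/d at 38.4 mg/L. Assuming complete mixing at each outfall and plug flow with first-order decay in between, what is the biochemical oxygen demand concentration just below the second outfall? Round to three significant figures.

16.7 mg/L

Flow-weighted average: C = (9480·0.8900 + 1100·164.0) / 10580 = 188800/10580 = 17.85 mg/L; combined flow 10580 ML/d.
Travel time t = 8.01·1000 / 0.73 = 10970 s = 3.048 h.
Applying C = C₀e^(−kt): 17.85 × 0.8685 = 15.50 mg/L.
Second outfall: C = (10580·15.50 + 583.0·38.40)/11160 = 16.70 mg/L.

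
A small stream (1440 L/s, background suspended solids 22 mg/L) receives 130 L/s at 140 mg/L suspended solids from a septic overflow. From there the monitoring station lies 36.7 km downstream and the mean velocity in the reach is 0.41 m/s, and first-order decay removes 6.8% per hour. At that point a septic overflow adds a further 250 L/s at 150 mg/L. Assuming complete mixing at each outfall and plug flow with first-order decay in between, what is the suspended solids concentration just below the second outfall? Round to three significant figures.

25.4 mg/L

After mixing, C = (1440·22.00 + 130.0·140.0) / 1570 = 49880/1570 = 31.77 mg/L; combined flow 1570 L/s.
Travel time t = 36.7·1000 / 0.41 = 89510 s = 24.86 h.
6.8%/h lost → k = −ln(1 − 0.068) = 0.07042 h⁻¹.
Applying C = C₀e^(−kt): 31.77 × 0.1736 = 5.515 mg/L.
At the second outfall, C = (1570·5.515 + 250.0·150.0) / (1570 + 250.0) = 25.36 mg/L.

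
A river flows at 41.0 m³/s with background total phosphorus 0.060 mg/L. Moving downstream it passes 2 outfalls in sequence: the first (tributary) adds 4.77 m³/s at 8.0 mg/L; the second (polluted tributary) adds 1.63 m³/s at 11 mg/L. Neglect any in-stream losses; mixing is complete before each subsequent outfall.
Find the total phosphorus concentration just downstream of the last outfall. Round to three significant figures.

After outfall 1: Q = 41.00 + 4.770 = 45.77 m³/s; C = (41.00·0.06000 + 4.770·8.000)/45.77 = 0.8875 mg/L.
After outfall 2: Q = 45.77 + 1.630 = 47.40 m³/s; C = (45.77·0.8875 + 1.630·11.00)/47.40 = 1.235 mg/L.

1.24 mg/L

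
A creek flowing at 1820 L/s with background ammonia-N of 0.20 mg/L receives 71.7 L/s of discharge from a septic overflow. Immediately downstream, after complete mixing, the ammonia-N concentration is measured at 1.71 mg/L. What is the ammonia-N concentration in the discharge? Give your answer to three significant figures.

Mass balance: 1820·0.2000 + 71.70·Cₑ = 1892·1.710
→ Cₑ = (1892·1.710 − 1820·0.2000) / 71.70 = 40.04 mg/L.

40.0 mg/L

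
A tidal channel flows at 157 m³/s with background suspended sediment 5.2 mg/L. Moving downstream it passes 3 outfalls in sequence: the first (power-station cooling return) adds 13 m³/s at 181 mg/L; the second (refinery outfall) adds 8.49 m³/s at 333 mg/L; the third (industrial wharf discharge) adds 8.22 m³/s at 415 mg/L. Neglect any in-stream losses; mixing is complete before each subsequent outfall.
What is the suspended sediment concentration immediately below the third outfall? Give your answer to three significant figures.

Below outfall 1: Q → 170.0 m³/s, C = (157.0·5.200 + 13.00·181.0)/170.0 = 18.64 mg/L.
Below outfall 2: Q → 178.5 m³/s, C = (170.0·18.64 + 8.490·333.0)/178.5 = 33.60 mg/L.
Below outfall 3: Q → 186.7 m³/s, C = (178.5·33.60 + 8.220·415.0)/186.7 = 50.39 mg/L.

50.4 mg/L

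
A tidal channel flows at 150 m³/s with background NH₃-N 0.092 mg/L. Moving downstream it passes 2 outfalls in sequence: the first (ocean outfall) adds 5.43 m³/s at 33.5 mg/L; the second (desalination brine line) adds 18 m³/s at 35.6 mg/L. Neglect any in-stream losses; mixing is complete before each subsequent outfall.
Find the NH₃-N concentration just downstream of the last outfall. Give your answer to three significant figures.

Below outfall 1: Q → 155.4 m³/s, C = (150.0·0.09200 + 5.430·33.50)/155.4 = 1.259 mg/L.
Below outfall 2: Q → 173.4 m³/s, C = (155.4·1.259 + 18.00·35.60)/173.4 = 4.823 mg/L.

4.82 mg/L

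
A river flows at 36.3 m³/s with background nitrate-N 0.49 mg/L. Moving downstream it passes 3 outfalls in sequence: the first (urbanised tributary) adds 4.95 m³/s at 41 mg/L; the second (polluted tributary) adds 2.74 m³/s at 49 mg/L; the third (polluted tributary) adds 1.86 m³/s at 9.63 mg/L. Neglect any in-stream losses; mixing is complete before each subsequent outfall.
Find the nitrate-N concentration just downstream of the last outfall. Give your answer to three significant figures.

After outfall 1: Q = 36.30 + 4.950 = 41.25 m³/s; C = (36.30·0.4900 + 4.950·41.00)/41.25 = 5.351 mg/L.
After outfall 2: Q = 41.25 + 2.740 = 43.99 m³/s; C = (41.25·5.351 + 2.740·49.00)/43.99 = 8.070 mg/L.
After outfall 3: Q = 43.99 + 1.860 = 45.85 m³/s; C = (43.99·8.070 + 1.860·9.630)/45.85 = 8.133 mg/L.

8.13 mg/L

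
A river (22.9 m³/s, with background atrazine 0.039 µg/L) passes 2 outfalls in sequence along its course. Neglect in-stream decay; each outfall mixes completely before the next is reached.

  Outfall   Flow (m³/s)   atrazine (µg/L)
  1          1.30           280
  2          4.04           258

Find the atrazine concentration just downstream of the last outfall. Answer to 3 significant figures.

Below outfall 1: Q → 24.20 m³/s, C = (22.90·0.03900 + 1.300·280.0)/24.20 = 15.08 µg/L.
Below outfall 2: Q → 28.24 m³/s, C = (24.20·15.08 + 4.040·258.0)/28.24 = 49.83 µg/L.

49.8 µg/L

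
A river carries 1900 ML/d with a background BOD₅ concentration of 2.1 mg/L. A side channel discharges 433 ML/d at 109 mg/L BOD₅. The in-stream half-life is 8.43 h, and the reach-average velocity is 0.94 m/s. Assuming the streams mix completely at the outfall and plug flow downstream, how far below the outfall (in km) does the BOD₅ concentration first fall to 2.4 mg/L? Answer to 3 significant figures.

Flow-weighted average: C = (1900·2.100 + 433.0·109.0) / 2333 = 51190/2333 = 21.94 mg/L.
Half-life 8.43 h → k = ln 2 / 8.43 = 0.08222 h⁻¹ = 1.973 d⁻¹.
Set 21.94·exp(−k·t) = 2.4 → t = ln(21.94/2.4)/k = 96890 s = 26.91 h.
Distance = v·t = 0.94·96890 = 91070 m = 91.07 km.

91.1 km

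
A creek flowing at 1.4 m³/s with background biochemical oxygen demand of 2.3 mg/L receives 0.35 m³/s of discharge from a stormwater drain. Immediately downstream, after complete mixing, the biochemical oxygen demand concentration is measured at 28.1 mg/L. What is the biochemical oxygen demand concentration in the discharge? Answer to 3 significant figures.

Mass balance: 1.400·2.300 + 0.3500·Cₑ = 1.750·28.10
→ Cₑ = (1.750·28.10 − 1.400·2.300) / 0.3500 = 131.3 mg/L.

131 mg/L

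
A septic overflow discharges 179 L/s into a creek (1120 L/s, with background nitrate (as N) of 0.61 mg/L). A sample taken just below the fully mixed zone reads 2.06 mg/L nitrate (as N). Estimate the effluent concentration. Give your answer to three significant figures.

11.1 mg/L

Mass balance: 1120·0.6100 + 179.0·Cₑ = 1299·2.060
→ Cₑ = (1299·2.060 − 1120·0.6100) / 179.0 = 11.13 mg/L.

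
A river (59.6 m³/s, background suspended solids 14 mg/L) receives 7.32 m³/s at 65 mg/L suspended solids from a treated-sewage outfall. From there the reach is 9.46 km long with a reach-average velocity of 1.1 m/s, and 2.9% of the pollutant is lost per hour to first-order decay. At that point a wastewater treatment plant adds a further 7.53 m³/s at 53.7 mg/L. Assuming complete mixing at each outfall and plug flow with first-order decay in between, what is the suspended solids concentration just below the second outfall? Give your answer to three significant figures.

After mixing, C = (59.60·14.00 + 7.320·65.00) / 66.92 = 1310/66.92 = 19.58 mg/L; combined flow 66.92 m³/s.
Travel time t = 9.46·1000 / 1.1 = 8600 s = 2.389 h.
2.9%/h lost → k = −ln(1 − 0.029) = 0.02943 h⁻¹.
First-order decay: C = 19.58·exp(−k·t) = 19.58·0.9321 = 18.25 mg/L.
At the second outfall, C = (66.92·18.25 + 7.530·53.70) / (66.92 + 7.530) = 21.83 mg/L.

21.8 mg/L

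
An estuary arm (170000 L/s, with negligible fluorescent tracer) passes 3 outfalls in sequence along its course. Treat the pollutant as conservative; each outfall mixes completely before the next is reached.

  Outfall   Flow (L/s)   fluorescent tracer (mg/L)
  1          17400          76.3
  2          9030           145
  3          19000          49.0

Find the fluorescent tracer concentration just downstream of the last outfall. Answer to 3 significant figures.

After outfall 1: Q = 170000 + 17400 = 187400 L/s; C = (170000·0 + 17400·76.30)/187400 = 7.084 mg/L.
After outfall 2: Q = 187400 + 9030 = 196400 L/s; C = (187400·7.084 + 9030·145.0)/196400 = 13.42 mg/L.
After outfall 3: Q = 196400 + 19000 = 215400 L/s; C = (196400·13.42 + 19000·49.00)/215400 = 16.56 mg/L.

16.6 mg/L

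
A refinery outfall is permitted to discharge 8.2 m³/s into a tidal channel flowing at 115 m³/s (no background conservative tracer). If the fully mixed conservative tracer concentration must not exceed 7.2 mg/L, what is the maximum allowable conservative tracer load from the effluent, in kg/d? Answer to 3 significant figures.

Mass balance at the limit: 115.0·0 + 8.200·Cₑ = 123.2·7.2 → Cₑ = 108.2 mg/L.
Load = 8.200 m³/s × 108.2 g/m³ × 86 400 s/d = 76640 kg/d.

76600 kg/d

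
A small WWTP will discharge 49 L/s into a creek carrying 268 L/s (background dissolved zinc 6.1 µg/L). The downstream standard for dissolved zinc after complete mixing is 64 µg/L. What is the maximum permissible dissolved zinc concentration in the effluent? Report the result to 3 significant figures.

At the limit, (Qr·Cr + Qe·Cₑ)/(Qr + Qe) = 64:
Cₑ = (317.0·64 − 268.0·6.100) / 49.00 = 380.7 µg/L.

381 µg/L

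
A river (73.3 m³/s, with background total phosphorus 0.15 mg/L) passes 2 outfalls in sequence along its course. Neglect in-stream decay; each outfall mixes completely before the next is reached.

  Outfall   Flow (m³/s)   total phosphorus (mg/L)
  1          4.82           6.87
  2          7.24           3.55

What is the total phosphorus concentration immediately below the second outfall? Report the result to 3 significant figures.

Below outfall 1: Q → 78.12 m³/s, C = (73.30·0.1500 + 4.820·6.870)/78.12 = 0.5646 mg/L.
Below outfall 2: Q → 85.36 m³/s, C = (78.12·0.5646 + 7.240·3.550)/85.36 = 0.8178 mg/L.

0.818 mg/L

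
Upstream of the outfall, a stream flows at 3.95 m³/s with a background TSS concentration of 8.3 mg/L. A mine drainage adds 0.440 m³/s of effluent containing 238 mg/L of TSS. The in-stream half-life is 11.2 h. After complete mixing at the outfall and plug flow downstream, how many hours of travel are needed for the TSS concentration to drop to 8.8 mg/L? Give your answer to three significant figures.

20.5 h

Flow-weighted average: C = (3.950·8.300 + 0.4400·238.0) / 4.390 = 137.5/4.390 = 31.32 mg/L.
Half-life 11.2 h → k = ln 2 / 11.2 = 0.06189 h⁻¹ = 1.485 d⁻¹.
31.32·exp(−k·t) = 8.8 → t = ln(31.32/8.8)/k = 73850 s = 20.51 h.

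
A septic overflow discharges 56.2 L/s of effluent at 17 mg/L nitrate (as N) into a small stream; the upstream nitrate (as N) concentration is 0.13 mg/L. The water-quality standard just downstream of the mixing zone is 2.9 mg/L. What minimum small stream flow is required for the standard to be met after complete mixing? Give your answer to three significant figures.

Set C_mix = 2.9: (Q·0.1300 + 56.20·17.00) / (Q + 56.20) = 2.9
→ Q = 56.20·(17.00 − 2.9)/(2.9 − 0.1300) = 286.1 L/s.

286 L/s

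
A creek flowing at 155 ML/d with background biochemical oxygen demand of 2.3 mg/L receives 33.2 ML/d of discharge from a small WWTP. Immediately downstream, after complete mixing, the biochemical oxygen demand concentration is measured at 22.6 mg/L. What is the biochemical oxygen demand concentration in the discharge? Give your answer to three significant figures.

117 mg/L

Mass balance: 155.0·2.300 + 33.20·Cₑ = 188.2·22.60
→ Cₑ = (188.2·22.60 − 155.0·2.300) / 33.20 = 117.4 mg/L.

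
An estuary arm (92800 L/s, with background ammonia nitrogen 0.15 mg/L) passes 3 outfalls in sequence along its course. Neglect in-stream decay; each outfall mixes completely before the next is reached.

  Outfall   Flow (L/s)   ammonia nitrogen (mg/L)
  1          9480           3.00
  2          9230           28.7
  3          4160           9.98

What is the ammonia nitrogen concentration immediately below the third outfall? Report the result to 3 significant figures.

Outfall 1: combined Q = 102300 L/s; C = (92800·0.1500 + 9480·3.000)/102300 = 0.4142 mg/L.
Outfall 2: combined Q = 111500 L/s; C = (102300·0.4142 + 9230·28.70)/111500 = 2.755 mg/L.
Outfall 3: combined Q = 115700 L/s; C = (111500·2.755 + 4160·9.980)/115700 = 3.015 mg/L.

3.02 mg/L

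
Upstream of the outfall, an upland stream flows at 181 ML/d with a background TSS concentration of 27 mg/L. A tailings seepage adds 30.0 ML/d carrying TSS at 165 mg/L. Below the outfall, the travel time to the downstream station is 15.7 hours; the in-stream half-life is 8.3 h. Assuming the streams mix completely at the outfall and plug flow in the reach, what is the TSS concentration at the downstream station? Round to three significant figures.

Mass balance: C = (181.0·27.00 + 30.00·165.0) / 211.0 = 9837/211.0 = 46.62 mg/L.
Half-life 8.3 h → k = ln 2 / 8.3 = 0.08351 h⁻¹ = 2.004 d⁻¹.
After decay, C = 46.62 × e^(−kt) = 46.62 × 0.2695 = 12.56 mg/L.

12.6 mg/L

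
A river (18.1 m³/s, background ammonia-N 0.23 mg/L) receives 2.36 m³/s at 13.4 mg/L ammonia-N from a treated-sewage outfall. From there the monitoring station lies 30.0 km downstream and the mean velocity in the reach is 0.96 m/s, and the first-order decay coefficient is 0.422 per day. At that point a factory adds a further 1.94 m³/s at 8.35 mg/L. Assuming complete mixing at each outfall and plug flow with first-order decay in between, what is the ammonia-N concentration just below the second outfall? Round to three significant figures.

Conservation of mass: C = (18.10·0.2300 + 2.360·13.40) / 20.46 = 35.79/20.46 = 1.749 mg/L; combined flow 20.46 m³/s.
Travel time t = 30.0·1000 / 0.96 = 31250 s = 8.681 h.
After decay, C = 1.749 × e^(−kt) = 1.749 × 0.8584 = 1.502 mg/L.
At the second outfall, C = (20.46·1.502 + 1.940·8.350) / (20.46 + 1.940) = 2.095 mg/L.

2.09 mg/L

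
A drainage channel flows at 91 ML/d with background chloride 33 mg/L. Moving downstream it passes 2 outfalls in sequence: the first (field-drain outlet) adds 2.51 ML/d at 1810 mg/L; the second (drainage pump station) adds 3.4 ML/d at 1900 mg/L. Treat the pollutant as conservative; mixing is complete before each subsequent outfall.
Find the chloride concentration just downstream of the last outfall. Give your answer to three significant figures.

Outfall 1: combined Q = 93.51 ML/d; C = (91.00·33.00 + 2.510·1810)/93.51 = 80.70 mg/L.
Outfall 2: combined Q = 96.91 ML/d; C = (93.51·80.70 + 3.400·1900)/96.91 = 144.5 mg/L.

145 mg/L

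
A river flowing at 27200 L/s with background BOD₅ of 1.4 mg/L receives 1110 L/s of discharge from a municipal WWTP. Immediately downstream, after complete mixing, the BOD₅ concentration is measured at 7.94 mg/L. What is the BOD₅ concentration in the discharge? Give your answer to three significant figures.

Mass balance: 27200·1.400 + 1110·Cₑ = 28310·7.940
→ Cₑ = (28310·7.940 − 27200·1.400) / 1110 = 168.2 mg/L.

168 mg/L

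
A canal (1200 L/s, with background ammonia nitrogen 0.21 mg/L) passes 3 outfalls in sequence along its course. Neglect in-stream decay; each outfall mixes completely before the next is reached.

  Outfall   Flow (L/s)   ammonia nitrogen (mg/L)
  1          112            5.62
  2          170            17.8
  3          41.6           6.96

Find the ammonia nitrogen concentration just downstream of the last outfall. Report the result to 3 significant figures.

2.75 mg/L

After outfall 1: Q = 1200 + 112.0 = 1312 L/s; C = (1200·0.2100 + 112.0·5.620)/1312 = 0.6718 mg/L.
After outfall 2: Q = 1312 + 170.0 = 1482 L/s; C = (1312·0.6718 + 170.0·17.80)/1482 = 2.637 mg/L.
After outfall 3: Q = 1482 + 41.60 = 1524 L/s; C = (1482·2.637 + 41.60·6.960)/1524 = 2.755 mg/L.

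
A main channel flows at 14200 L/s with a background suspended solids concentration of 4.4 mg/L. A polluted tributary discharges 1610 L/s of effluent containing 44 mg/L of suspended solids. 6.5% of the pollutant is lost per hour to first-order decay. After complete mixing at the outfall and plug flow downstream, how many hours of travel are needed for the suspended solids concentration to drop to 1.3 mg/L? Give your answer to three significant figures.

Flow-weighted average: C = (14200·4.400 + 1610·44.00) / 15810 = 133300/15810 = 8.433 mg/L.
6.5%/h lost → k = −ln(1 − 0.065) = 0.06721 h⁻¹.
8.433·exp(−k·t) = 1.3 → t = ln(8.433/1.3)/k = 100200 s = 27.82 h.

27.8 h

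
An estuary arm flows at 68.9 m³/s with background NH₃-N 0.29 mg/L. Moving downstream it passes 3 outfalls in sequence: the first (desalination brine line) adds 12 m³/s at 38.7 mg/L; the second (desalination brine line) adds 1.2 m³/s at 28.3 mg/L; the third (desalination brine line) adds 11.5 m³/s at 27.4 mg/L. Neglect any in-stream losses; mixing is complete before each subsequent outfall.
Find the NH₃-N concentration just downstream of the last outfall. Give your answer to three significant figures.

Outfall 1: combined Q = 80.90 m³/s; C = (68.90·0.2900 + 12.00·38.70)/80.90 = 5.987 mg/L.
Outfall 2: combined Q = 82.10 m³/s; C = (80.90·5.987 + 1.200·28.30)/82.10 = 6.314 mg/L.
Outfall 3: combined Q = 93.60 m³/s; C = (82.10·6.314 + 11.50·27.40)/93.60 = 8.904 mg/L.

8.90 mg/L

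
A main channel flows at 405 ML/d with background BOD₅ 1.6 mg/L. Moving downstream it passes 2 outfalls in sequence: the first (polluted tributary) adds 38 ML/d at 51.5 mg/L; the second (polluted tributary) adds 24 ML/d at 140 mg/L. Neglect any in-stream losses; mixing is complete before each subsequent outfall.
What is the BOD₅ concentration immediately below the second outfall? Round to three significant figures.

12.8 mg/L

Outfall 1: combined Q = 443.0 ML/d; C = (405.0·1.600 + 38.00·51.50)/443.0 = 5.880 mg/L.
Outfall 2: combined Q = 467.0 ML/d; C = (443.0·5.880 + 24.00·140.0)/467.0 = 12.77 mg/L.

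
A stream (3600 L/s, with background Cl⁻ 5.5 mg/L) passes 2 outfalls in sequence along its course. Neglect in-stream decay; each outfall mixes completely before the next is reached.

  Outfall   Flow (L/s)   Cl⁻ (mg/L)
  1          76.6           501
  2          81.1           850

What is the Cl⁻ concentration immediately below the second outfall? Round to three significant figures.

Below outfall 1: Q → 3677 L/s, C = (3600·5.500 + 76.60·501.0)/3677 = 15.82 mg/L.
Below outfall 2: Q → 3758 L/s, C = (3677·15.82 + 81.10·850.0)/3758 = 33.83 mg/L.

33.8 mg/L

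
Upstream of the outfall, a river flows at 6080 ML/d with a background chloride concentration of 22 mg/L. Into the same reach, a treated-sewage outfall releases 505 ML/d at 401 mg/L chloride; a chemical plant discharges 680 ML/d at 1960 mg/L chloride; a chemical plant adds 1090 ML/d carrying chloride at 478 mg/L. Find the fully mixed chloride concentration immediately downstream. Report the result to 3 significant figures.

262 mg/L

Conservation of mass: C = (6080·22.00 + 505.0·401.0 + 680.0·1960 + 1090·478.0) / 8355 = 2190000/8355 = 262.1 mg/L.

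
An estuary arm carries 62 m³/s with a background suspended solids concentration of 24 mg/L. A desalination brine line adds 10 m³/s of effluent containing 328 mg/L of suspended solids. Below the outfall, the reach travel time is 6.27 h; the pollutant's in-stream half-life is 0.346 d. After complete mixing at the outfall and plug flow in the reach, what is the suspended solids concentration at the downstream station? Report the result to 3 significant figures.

Flow-weighted average: C = (62.00·24.00 + 10.00·328.0) / 72.00 = 4768/72.00 = 66.22 mg/L.
Half-life 0.346 d → k = ln 2 / 0.346 = 2.003 d⁻¹.
Decay over the reach: 66.22·exp(−kt) = 66.22·0.5925 = 39.24 mg/L.

39.2 mg/L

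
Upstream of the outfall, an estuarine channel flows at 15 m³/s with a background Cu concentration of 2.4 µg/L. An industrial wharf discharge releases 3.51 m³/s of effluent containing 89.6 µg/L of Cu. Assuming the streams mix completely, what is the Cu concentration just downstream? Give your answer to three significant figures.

Mass balance: C = (15.00·2.400 + 3.510·89.60) / 18.51 = 350.5/18.51 = 18.94 µg/L.

18.9 µg/L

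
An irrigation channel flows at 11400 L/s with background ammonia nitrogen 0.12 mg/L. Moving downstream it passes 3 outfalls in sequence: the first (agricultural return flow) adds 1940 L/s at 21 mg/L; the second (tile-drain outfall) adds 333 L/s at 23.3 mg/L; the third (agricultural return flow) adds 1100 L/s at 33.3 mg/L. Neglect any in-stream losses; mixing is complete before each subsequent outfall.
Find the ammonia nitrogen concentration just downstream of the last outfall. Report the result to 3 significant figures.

Below outfall 1: Q → 13340 L/s, C = (11400·0.1200 + 1940·21.00)/13340 = 3.157 mg/L.
Below outfall 2: Q → 13670 L/s, C = (13340·3.157 + 333.0·23.30)/13670 = 3.647 mg/L.
Below outfall 3: Q → 14770 L/s, C = (13670·3.647 + 1100·33.30)/14770 = 5.855 mg/L.

5.86 mg/L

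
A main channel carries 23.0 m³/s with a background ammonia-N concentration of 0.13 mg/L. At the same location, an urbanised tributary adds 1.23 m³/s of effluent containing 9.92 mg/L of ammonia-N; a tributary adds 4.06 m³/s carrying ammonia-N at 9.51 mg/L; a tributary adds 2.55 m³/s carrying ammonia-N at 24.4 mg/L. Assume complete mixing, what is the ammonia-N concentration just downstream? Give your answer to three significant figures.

3.76 mg/L

Conservation of mass: C = (23.00·0.1300 + 1.230·9.920 + 4.060·9.510 + 2.550·24.40) / 30.84 = 116.0/30.84 = 3.762 mg/L.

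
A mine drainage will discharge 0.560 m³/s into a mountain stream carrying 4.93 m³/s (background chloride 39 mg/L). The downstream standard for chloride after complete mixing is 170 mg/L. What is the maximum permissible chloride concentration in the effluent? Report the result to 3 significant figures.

1320 mg/L

At the limit, (Qr·Cr + Qe·Cₑ)/(Qr + Qe) = 170:
Cₑ = (5.490·170 − 4.930·39.00) / 0.5600 = 1323 mg/L.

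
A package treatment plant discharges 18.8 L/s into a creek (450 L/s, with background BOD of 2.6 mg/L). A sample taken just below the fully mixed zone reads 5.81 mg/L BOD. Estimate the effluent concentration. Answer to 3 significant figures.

Mass balance: 450.0·2.600 + 18.80·Cₑ = 468.8·5.810
→ Cₑ = (468.8·5.810 − 450.0·2.600) / 18.80 = 82.65 mg/L.

82.6 mg/L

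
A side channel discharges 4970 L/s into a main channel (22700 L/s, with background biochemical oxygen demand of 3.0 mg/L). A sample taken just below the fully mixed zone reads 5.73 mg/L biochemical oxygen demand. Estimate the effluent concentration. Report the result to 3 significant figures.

Mass balance: 22700·3.000 + 4970·Cₑ = 27670·5.730
→ Cₑ = (27670·5.730 − 22700·3.000) / 4970 = 18.20 mg/L.

18.2 mg/L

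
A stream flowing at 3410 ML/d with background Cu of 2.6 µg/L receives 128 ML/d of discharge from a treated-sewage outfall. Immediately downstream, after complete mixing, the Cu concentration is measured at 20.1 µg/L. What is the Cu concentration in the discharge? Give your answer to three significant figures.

Mass balance: 3410·2.600 + 128.0·Cₑ = 3538·20.10
→ Cₑ = (3538·20.10 − 3410·2.600) / 128.0 = 486.3 µg/L.

486 µg/L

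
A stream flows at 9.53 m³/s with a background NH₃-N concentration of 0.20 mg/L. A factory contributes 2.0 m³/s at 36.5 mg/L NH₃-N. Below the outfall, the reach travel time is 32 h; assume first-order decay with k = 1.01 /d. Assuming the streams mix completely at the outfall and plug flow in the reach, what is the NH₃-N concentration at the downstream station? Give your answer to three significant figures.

Flow-weighted average: C = (9.530·0.2000 + 2.000·36.50) / 11.53 = 74.91/11.53 = 6.497 mg/L.
First-order decay: C = 6.497·exp(−k·t) = 6.497·0.2601 = 1.690 mg/L.

1.69 mg/L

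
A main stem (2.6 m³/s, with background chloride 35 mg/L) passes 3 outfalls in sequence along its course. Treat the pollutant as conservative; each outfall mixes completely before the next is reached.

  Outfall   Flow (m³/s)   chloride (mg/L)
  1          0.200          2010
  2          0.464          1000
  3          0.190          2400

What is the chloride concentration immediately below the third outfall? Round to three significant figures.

Below outfall 1: Q → 2.800 m³/s, C = (2.600·35.00 + 0.2000·2010)/2.800 = 176.1 mg/L.
Below outfall 2: Q → 3.264 m³/s, C = (2.800·176.1 + 0.4640·1000)/3.264 = 293.2 mg/L.
Below outfall 3: Q → 3.454 m³/s, C = (3.264·293.2 + 0.1900·2400)/3.454 = 409.1 mg/L.

409 mg/L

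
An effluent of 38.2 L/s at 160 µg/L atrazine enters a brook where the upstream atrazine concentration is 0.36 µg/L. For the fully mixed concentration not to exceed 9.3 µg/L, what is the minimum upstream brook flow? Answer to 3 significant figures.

644 L/s

Set C_mix = 9.3: (Q·0.3600 + 38.20·160.0) / (Q + 38.20) = 9.3
→ Q = 38.20·(160.0 − 9.3)/(9.3 − 0.3600) = 643.9 L/s.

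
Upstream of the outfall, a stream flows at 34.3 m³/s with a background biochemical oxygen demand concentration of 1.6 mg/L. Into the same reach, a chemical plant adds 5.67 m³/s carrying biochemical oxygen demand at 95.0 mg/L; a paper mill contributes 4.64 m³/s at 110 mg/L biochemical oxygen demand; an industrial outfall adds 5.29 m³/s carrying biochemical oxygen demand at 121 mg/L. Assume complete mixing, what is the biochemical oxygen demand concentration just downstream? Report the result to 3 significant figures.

Mixed concentration C = ΣQC/ΣQ = (34.30·1.600 + 5.670·95.00 + 4.640·110.0 + 5.290·121.0) / 49.90 = 1744/49.90 = 34.95 mg/L.

35.0 mg/L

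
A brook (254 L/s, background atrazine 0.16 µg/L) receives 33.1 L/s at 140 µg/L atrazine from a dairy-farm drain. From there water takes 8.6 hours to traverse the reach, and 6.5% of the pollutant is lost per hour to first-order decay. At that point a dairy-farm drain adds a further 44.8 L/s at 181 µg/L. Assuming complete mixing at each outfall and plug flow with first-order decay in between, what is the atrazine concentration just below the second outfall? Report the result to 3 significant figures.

After mixing, C = (254.0·0.1600 + 33.10·140.0) / 287.1 = 4675/287.1 = 16.28 µg/L; combined flow 287.1 L/s.
6.5%/h lost → k = −ln(1 − 0.065) = 0.06721 h⁻¹.
After decay, C = 16.28 × e^(−kt) = 16.28 × 0.5610 = 9.135 µg/L.
At the second outfall, C = (287.1·9.135 + 44.80·181.0) / (287.1 + 44.80) = 32.33 µg/L.

32.3 µg/L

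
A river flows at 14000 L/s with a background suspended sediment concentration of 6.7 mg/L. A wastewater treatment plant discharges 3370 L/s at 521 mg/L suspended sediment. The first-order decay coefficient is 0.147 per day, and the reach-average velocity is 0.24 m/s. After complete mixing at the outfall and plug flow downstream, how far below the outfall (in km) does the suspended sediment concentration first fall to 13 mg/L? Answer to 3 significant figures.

Conservation of mass: C = (14000·6.700 + 3370·521.0) / 17370 = 1850000/17370 = 106.5 mg/L.
Set 106.5·exp(−k·t) = 13 → t = ln(106.5/13)/k = 1236000 s = 343.3 h.
Distance = v·t = 0.24·1236000 = 296700 m = 296.7 km.

297 km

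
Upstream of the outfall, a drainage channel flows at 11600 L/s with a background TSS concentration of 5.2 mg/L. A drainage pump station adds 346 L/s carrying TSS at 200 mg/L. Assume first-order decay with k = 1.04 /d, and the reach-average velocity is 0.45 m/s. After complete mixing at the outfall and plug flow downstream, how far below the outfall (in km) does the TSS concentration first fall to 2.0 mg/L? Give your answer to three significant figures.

Conservation of mass: C = (11600·5.200 + 346.0·200.0) / 11950 = 129500/11950 = 10.84 mg/L.
Set 10.84·exp(−k·t) = 2.0 → t = ln(10.84/2.0)/k = 140400 s = 39.01 h.
Distance = v·t = 0.45·140400 = 63190 m = 63.19 km.

63.2 km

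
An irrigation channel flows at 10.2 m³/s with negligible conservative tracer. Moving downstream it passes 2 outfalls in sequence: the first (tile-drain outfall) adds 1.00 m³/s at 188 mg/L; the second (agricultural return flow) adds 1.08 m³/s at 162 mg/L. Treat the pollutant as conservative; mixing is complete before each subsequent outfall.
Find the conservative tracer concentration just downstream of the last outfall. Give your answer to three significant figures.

29.6 mg/L

After outfall 1: Q = 10.20 + 1.000 = 11.20 m³/s; C = (10.20·0 + 1.000·188.0)/11.20 = 16.79 mg/L.
After outfall 2: Q = 11.20 + 1.080 = 12.28 m³/s; C = (11.20·16.79 + 1.080·162.0)/12.28 = 29.56 mg/L.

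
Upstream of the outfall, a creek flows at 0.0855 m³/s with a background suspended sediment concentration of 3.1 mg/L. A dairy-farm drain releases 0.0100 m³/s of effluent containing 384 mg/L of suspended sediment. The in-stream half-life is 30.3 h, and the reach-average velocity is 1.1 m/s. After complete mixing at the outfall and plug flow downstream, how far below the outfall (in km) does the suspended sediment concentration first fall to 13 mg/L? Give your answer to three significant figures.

Flow-weighted average: C = (0.08550·3.100 + 0.01000·384.0) / 0.09550 = 4.105/0.09550 = 42.98 mg/L.
Half-life 30.3 h → k = ln 2 / 30.3 = 0.02288 h⁻¹ = 0.5490 d⁻¹.
Set 42.98·exp(−k·t) = 13 → t = ln(42.98/13)/k = 188200 s = 52.28 h.
Distance = v·t = 1.1·188200 = 207000 m = 207.0 km.

207 km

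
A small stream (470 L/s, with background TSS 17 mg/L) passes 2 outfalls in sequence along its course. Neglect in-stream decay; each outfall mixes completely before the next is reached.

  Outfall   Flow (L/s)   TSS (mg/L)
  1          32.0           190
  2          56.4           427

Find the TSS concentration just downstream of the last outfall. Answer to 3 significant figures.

Outfall 1: combined Q = 502.0 L/s; C = (470.0·17.00 + 32.00·190.0)/502.0 = 28.03 mg/L.
Outfall 2: combined Q = 558.4 L/s; C = (502.0·28.03 + 56.40·427.0)/558.4 = 68.33 mg/L.

68.3 mg/L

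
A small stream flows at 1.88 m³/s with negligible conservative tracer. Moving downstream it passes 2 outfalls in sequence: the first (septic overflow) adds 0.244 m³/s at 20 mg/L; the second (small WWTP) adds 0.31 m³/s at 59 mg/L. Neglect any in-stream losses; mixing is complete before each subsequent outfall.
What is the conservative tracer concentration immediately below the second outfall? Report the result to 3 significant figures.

9.52 mg/L

Outfall 1: combined Q = 2.124 m³/s; C = (1.880·0 + 0.2440·20.00)/2.124 = 2.298 mg/L.
Outfall 2: combined Q = 2.434 m³/s; C = (2.124·2.298 + 0.3100·59.00)/2.434 = 9.519 mg/L.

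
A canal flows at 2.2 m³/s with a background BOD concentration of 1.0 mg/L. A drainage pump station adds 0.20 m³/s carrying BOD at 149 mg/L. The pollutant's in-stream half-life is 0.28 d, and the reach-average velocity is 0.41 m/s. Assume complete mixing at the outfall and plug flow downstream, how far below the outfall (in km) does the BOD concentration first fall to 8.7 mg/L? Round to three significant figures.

Conservation of mass: C = (2.200·1.000 + 0.2000·149.0) / 2.400 = 32.00/2.400 = 13.33 mg/L.
Half-life 0.28 d → k = ln 2 / 0.28 = 2.476 d⁻¹.
Set 13.33·exp(−k·t) = 8.7 → t = ln(13.33/8.7)/k = 14900 s = 4.139 h.
Distance = v·t = 0.41·14900 = 6109 m = 6.109 km.

6.11 km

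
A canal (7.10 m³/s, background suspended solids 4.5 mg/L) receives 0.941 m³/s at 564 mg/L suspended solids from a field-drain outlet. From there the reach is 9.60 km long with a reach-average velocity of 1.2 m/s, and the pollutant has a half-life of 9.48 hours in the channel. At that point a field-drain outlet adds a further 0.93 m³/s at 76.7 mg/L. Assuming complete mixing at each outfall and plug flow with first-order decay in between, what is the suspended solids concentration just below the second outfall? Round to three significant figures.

61.3 mg/L

Mass balance: C = (7.100·4.500 + 0.9410·564.0) / 8.041 = 562.7/8.041 = 69.98 mg/L; combined flow 8.041 m³/s.
Travel time t = 9.60·1000 / 1.2 = 8000 s = 2.222 h.
Half-life 9.48 h → k = ln 2 / 9.48 = 0.07312 h⁻¹ = 1.755 d⁻¹.
After decay, C = 69.98 × e^(−kt) = 69.98 × 0.8500 = 59.48 mg/L.
At the second outfall, C = (8.041·59.48 + 0.9300·76.70) / (8.041 + 0.9300) = 61.27 mg/L.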